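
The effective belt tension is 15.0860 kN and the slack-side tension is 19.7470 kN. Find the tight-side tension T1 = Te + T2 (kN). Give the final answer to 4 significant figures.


T1 = Te + T2 = 15.0860 + 19.7470
T1 = 34.83 kN


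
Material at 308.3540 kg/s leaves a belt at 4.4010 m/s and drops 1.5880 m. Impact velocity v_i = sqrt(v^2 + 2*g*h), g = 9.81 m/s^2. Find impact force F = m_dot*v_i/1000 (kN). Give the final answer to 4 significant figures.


v_i = sqrt(4.4010^2 + 2*9.81*1.5880) = 7.10812 m/s
F = 308.3540 * 7.10812 / 1000
F = 2.192 kN


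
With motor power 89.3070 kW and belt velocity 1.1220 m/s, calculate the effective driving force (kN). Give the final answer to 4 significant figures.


Te = P / v = 89.3070 / 1.1220
Te = 79.60 kN


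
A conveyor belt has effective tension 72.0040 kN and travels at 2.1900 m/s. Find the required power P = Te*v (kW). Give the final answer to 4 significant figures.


P = Te * v = 72.0040 * 2.1900
P = 157.7 kW


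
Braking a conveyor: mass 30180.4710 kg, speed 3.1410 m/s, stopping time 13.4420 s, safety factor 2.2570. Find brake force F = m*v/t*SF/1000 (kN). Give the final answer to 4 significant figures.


F = 30180.4710 * 3.1410 / 13.4420 * 2.2570 / 1000
F = 15.92 kN


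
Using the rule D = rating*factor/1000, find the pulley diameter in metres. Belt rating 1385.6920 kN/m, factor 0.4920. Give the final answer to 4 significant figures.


D = 1385.6920 * 0.4920 / 1000
D = 0.6818 m


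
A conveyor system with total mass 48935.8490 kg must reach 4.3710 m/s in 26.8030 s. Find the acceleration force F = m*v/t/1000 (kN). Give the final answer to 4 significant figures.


F = 48935.8490 * 4.3710 / 26.8030 / 1000
F = 7.980 kN


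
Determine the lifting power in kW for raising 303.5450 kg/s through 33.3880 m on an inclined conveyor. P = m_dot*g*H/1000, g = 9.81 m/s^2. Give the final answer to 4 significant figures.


P = 303.5450 * 9.81 * 33.3880 / 1000
P = 99.42 kW


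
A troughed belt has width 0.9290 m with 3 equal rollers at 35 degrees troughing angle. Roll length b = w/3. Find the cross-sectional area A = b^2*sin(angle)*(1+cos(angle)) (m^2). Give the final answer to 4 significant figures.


b = 0.9290/3 = 0.309667 m
A = 0.309667^2 * sin(35 deg) * (1 + cos(35 deg))
A = 0.1001 m^2


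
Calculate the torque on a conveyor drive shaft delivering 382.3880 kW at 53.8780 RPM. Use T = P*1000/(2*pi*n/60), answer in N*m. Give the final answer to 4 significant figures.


omega = 2*pi*53.8780/60 = 5.64209 rad/s
T = 382.3880*1000 / 5.64209
T = 67770 N*m


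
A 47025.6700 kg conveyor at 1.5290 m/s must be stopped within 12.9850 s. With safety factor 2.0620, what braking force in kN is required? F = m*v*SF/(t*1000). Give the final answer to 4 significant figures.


F = 47025.6700 * 1.5290 / 12.9850 * 2.0620 / 1000
F = 11.42 kN


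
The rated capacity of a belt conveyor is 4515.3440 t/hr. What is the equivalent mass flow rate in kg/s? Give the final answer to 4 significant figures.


m_dot = 4515.3440 * 1000 / 3600
m_dot = 1254 kg/s


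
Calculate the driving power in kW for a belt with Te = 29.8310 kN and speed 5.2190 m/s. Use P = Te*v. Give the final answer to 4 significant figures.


P = Te * v = 29.8310 * 5.2190
P = 155.7 kW


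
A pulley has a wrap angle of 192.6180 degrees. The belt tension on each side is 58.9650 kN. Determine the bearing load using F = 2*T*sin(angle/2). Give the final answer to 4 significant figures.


F = 2 * 58.9650 * sin(192.6180/2 deg)
F = 117.2 kN


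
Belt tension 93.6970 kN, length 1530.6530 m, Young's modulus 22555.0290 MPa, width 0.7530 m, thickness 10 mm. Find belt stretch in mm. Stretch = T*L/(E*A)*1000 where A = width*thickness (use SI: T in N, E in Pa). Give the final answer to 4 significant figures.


A = 0.7530 * 0.01 = 0.00753 m^2
Stretch = 93.6970*1000 * 1530.6530 / (22555.0290e6 * 0.00753) * 1000
Stretch = 844.4 mm


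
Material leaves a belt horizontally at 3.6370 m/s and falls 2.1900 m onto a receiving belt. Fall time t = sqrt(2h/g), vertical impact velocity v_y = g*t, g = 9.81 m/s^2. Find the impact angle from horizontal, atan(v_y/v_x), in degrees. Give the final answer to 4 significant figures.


t = sqrt(2*2.1900/9.81) = 0.668194 s
v_y = 9.81 * 0.668194 = 6.55498 m/s
angle = atan(6.55498 / 3.6370) = 60.98 deg


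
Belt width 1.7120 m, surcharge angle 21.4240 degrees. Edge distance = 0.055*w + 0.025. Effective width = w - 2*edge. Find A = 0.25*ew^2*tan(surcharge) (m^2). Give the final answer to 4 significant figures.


edge = 0.055*1.7120 + 0.025 = 0.11916 m
ew = 1.7120 - 2*0.11916 = 1.47368 m
A = 0.25 * 1.47368^2 * tan(21.4240 deg)
A = 0.2130 m^2


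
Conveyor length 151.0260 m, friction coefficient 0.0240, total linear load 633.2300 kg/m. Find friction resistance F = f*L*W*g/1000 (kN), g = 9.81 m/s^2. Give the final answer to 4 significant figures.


F = 0.0240 * 151.0260 * 633.2300 * 9.81 / 1000
F = 22.52 kN


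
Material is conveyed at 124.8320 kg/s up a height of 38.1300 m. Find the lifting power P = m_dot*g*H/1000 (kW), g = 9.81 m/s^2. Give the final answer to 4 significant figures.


P = 124.8320 * 9.81 * 38.1300 / 1000
P = 46.69 kW


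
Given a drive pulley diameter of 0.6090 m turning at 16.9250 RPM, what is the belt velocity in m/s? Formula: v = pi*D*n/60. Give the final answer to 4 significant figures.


v = pi * 0.6090 * 16.9250 / 60
v = 0.5397 m/s


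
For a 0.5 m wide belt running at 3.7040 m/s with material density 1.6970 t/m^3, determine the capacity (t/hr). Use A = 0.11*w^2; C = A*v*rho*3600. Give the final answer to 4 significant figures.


A = 0.11 * 0.5^2 = 0.0275 m^2
C = 0.0275 * 3.7040 * 1.6970 * 3600
C = 622.3 t/hr


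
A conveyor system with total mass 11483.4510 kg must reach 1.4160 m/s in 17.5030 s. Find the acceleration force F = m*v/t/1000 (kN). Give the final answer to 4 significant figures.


F = 11483.4510 * 1.4160 / 17.5030 / 1000
F = 0.9290 kN


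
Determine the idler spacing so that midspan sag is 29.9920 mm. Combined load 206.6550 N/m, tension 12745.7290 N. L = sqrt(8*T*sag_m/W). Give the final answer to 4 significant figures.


sag = 29.9920/1000 = 0.029992 m
L = sqrt(8 * 12745.7290 * 0.029992 / 206.6550)
L = 3.847 m


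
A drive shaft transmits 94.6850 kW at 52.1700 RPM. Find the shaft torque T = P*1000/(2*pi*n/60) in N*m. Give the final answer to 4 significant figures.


omega = 2*pi*52.1700/60 = 5.46323 rad/s
T = 94.6850*1000 / 5.46323
T = 17330 N*m


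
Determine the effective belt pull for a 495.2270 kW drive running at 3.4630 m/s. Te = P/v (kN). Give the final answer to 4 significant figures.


Te = P / v = 495.2270 / 3.4630
Te = 143.0 kN


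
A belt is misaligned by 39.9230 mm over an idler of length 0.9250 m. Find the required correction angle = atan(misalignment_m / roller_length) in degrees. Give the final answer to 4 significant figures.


misalign_m = 39.9230 / 1000 = 0.039923 m
angle = atan(0.039923 / 0.9250)
angle = 2.471 deg


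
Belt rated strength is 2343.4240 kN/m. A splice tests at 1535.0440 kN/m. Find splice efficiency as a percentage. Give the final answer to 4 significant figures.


Eff = 1535.0440 / 2343.4240 * 100
Eff = 65.50 %


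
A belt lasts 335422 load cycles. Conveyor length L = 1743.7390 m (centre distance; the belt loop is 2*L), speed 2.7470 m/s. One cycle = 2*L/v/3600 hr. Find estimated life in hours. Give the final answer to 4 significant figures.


cycle_time = 2 * 1743.7390 / 2.7470 / 3600 = 0.352655 hr
life = 335422 * 0.352655 = 118300 hours


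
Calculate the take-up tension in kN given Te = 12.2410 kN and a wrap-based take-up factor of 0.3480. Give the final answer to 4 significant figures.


T_tu = 12.2410 * 0.3480
T_tu = 4.260 kN


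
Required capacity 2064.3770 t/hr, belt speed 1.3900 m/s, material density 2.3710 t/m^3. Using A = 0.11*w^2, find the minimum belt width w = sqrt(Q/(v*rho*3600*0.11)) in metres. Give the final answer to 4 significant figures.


A_req = 2064.3770 / (1.3900 * 2.3710 * 3600) = 0.173996 m^2
w = sqrt(0.173996 / 0.11)
w = 1.258 m


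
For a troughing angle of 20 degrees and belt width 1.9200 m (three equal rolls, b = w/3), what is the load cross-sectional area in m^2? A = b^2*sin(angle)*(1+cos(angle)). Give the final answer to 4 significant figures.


b = 1.9200/3 = 0.64 m
A = 0.64^2 * sin(20 deg) * (1 + cos(20 deg))
A = 0.2717 m^2


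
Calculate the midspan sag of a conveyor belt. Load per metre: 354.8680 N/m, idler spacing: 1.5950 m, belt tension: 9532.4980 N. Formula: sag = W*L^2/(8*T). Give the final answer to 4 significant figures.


sag = 354.8680 * 1.5950^2 / (8 * 9532.4980)
sag = 0.01184 m


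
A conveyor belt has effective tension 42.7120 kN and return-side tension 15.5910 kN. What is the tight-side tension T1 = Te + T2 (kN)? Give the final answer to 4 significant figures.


T1 = Te + T2 = 42.7120 + 15.5910
T1 = 58.30 kN


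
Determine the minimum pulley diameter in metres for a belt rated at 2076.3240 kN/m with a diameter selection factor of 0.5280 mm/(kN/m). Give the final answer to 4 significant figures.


D = 2076.3240 * 0.5280 / 1000
D = 1.096 m


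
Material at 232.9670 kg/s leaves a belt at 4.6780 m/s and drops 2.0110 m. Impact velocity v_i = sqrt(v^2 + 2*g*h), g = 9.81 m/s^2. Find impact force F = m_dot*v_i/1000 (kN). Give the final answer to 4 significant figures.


v_i = sqrt(4.6780^2 + 2*9.81*2.0110) = 7.83195 m/s
F = 232.9670 * 7.83195 / 1000
F = 1.825 kN


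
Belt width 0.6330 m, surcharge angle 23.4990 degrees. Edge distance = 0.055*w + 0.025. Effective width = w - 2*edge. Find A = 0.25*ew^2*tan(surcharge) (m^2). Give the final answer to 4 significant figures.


edge = 0.055*0.6330 + 0.025 = 0.059815 m
ew = 0.6330 - 2*0.059815 = 0.51337 m
A = 0.25 * 0.51337^2 * tan(23.4990 deg)
A = 0.02865 m^2


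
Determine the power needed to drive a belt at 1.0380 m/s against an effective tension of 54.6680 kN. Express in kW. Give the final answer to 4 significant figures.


P = Te * v = 54.6680 * 1.0380
P = 56.75 kW


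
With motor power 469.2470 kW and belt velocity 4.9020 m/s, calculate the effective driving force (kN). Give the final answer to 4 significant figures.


Te = P / v = 469.2470 / 4.9020
Te = 95.73 kN


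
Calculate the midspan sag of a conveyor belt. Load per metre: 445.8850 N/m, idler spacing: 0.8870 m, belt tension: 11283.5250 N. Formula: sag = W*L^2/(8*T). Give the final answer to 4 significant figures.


sag = 445.8850 * 0.8870^2 / (8 * 11283.5250)
sag = 0.003886 m


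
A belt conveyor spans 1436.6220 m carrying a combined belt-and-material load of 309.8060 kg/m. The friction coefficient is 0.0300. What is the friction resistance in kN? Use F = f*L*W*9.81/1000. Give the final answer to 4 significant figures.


F = 0.0300 * 1436.6220 * 309.8060 * 9.81 / 1000
F = 131.0 kN


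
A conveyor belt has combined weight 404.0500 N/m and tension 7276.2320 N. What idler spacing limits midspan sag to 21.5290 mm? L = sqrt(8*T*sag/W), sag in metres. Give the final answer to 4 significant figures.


sag = 21.5290/1000 = 0.021529 m
L = sqrt(8 * 7276.2320 * 0.021529 / 404.0500)
L = 1.761 m


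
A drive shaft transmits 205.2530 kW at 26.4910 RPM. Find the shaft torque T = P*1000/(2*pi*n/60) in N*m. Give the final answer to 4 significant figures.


omega = 2*pi*26.4910/60 = 2.77413 rad/s
T = 205.2530*1000 / 2.77413
T = 73990 N*m


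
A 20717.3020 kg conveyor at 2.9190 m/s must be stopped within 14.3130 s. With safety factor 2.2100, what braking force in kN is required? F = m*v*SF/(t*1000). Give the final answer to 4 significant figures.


F = 20717.3020 * 2.9190 / 14.3130 * 2.2100 / 1000
F = 9.337 kN


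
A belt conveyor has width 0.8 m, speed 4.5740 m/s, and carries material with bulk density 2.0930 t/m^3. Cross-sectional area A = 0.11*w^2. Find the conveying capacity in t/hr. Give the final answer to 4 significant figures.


A = 0.11 * 0.8^2 = 0.0704 m^2
C = 0.0704 * 4.5740 * 2.0930 * 3600
C = 2426 t/hr


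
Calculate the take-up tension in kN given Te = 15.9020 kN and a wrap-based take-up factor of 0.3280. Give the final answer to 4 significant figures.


T_tu = 15.9020 * 0.3280
T_tu = 5.216 kN


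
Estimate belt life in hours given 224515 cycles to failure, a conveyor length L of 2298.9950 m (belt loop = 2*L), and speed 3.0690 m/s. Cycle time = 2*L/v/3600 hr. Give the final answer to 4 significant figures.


cycle_time = 2 * 2298.9950 / 3.0690 / 3600 = 0.416168 hr
life = 224515 * 0.416168 = 93440 hours


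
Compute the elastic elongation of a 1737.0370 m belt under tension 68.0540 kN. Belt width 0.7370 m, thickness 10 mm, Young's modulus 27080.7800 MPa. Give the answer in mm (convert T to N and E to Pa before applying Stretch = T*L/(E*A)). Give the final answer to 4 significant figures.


A = 0.7370 * 0.01 = 0.00737 m^2
Stretch = 68.0540*1000 * 1737.0370 / (27080.7800e6 * 0.00737) * 1000
Stretch = 592.3 mm


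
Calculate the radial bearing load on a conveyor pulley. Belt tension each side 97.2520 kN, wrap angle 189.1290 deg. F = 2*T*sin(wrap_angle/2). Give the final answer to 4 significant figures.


F = 2 * 97.2520 * sin(189.1290/2 deg)
F = 193.9 kN


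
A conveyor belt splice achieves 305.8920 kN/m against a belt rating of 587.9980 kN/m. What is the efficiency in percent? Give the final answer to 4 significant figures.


Eff = 305.8920 / 587.9980 * 100
Eff = 52.02 %


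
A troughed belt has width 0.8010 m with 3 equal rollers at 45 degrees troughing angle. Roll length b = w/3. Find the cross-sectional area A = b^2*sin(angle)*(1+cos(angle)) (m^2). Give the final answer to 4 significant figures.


b = 0.8010/3 = 0.267 m
A = 0.267^2 * sin(45 deg) * (1 + cos(45 deg))
A = 0.08605 m^2


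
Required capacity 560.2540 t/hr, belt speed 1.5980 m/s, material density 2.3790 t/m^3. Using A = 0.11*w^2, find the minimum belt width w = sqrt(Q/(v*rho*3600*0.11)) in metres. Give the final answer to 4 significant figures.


A_req = 560.2540 / (1.5980 * 2.3790 * 3600) = 0.0409366 m^2
w = sqrt(0.0409366 / 0.11)
w = 0.6100 m


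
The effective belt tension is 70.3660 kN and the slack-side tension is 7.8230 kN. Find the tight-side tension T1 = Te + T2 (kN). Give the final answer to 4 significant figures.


T1 = Te + T2 = 70.3660 + 7.8230
T1 = 78.19 kN


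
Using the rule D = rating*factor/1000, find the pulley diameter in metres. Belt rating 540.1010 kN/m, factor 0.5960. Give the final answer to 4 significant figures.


D = 540.1010 * 0.5960 / 1000
D = 0.3219 m


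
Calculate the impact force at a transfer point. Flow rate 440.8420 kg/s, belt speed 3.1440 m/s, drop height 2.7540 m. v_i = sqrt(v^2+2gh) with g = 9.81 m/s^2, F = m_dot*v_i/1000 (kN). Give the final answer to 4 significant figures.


v_i = sqrt(3.1440^2 + 2*9.81*2.7540) = 7.99489 m/s
F = 440.8420 * 7.99489 / 1000
F = 3.524 kN


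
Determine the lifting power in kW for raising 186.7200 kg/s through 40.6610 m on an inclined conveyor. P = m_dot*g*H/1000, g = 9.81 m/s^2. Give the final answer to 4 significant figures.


P = 186.7200 * 9.81 * 40.6610 / 1000
P = 74.48 kW


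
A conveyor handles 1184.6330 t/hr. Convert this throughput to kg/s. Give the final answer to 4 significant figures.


m_dot = 1184.6330 * 1000 / 3600
m_dot = 329.1 kg/s


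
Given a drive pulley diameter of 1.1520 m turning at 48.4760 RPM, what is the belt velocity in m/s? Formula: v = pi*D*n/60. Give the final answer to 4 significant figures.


v = pi * 1.1520 * 48.4760 / 60
v = 2.924 m/s


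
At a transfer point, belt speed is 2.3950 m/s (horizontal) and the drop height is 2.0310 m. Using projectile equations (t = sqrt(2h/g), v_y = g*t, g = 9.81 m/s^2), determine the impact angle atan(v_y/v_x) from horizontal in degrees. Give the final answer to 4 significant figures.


t = sqrt(2*2.0310/9.81) = 0.643481 s
v_y = 9.81 * 0.643481 = 6.31255 m/s
angle = atan(6.31255 / 2.3950) = 69.22 deg


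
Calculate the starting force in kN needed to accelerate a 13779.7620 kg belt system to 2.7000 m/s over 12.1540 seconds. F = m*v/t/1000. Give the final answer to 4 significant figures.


F = 13779.7620 * 2.7000 / 12.1540 / 1000
F = 3.061 kN


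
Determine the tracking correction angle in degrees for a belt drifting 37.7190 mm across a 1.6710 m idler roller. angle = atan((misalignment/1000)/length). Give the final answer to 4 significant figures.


misalign_m = 37.7190 / 1000 = 0.037719 m
angle = atan(0.037719 / 1.6710)
angle = 1.293 deg


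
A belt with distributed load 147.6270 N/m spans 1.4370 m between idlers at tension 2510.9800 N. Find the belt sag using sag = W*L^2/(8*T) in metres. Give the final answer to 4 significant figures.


sag = 147.6270 * 1.4370^2 / (8 * 2510.9800)
sag = 0.01518 m


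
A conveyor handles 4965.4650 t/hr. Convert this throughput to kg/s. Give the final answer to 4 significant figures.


m_dot = 4965.4650 * 1000 / 3600
m_dot = 1379 kg/s


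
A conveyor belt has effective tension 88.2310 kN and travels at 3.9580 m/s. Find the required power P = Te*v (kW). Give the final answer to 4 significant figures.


P = Te * v = 88.2310 * 3.9580
P = 349.2 kW


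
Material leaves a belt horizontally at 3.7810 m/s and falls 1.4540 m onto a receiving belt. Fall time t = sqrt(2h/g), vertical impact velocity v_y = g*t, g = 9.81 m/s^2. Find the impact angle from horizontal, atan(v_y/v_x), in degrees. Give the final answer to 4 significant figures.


t = sqrt(2*1.4540/9.81) = 0.544456 s
v_y = 9.81 * 0.544456 = 5.34111 m/s
angle = atan(5.34111 / 3.7810) = 54.71 deg


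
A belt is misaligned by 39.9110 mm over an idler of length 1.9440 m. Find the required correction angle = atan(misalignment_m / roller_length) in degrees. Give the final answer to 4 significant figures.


misalign_m = 39.9110 / 1000 = 0.039911 m
angle = atan(0.039911 / 1.9440)
angle = 1.176 deg


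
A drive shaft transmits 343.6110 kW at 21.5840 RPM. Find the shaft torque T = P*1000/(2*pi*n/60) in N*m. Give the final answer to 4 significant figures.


omega = 2*pi*21.5840/60 = 2.26027 rad/s
T = 343.6110*1000 / 2.26027
T = 152000 N*m


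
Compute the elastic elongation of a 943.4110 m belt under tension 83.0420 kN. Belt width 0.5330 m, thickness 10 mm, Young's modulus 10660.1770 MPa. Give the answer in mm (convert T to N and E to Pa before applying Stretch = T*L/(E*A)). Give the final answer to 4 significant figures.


A = 0.5330 * 0.01 = 0.00533 m^2
Stretch = 83.0420*1000 * 943.4110 / (10660.1770e6 * 0.00533) * 1000
Stretch = 1379 mm


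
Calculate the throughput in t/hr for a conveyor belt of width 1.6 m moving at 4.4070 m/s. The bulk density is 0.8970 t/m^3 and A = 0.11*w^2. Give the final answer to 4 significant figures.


A = 0.11 * 1.6^2 = 0.2816 m^2
C = 0.2816 * 4.4070 * 0.8970 * 3600
C = 4007 t/hr


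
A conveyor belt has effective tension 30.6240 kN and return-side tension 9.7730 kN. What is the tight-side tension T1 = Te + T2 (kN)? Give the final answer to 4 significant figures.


T1 = Te + T2 = 30.6240 + 9.7730
T1 = 40.40 kN


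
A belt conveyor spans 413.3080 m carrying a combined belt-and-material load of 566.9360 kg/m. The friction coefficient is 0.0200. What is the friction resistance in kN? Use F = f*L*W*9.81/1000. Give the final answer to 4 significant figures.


F = 0.0200 * 413.3080 * 566.9360 * 9.81 / 1000
F = 45.97 kN


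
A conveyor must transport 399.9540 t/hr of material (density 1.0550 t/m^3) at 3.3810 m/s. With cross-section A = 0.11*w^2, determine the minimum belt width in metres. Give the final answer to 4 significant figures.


A_req = 399.9540 / (3.3810 * 1.0550 * 3600) = 0.0311465 m^2
w = sqrt(0.0311465 / 0.11)
w = 0.5321 m


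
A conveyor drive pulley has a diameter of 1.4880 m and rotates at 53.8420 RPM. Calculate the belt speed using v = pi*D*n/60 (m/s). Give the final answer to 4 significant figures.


v = pi * 1.4880 * 53.8420 / 60
v = 4.195 m/s


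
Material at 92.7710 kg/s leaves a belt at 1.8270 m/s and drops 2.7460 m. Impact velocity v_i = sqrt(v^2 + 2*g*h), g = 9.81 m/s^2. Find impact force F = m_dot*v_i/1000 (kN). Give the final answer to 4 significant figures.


v_i = sqrt(1.8270^2 + 2*9.81*2.7460) = 7.56402 m/s
F = 92.7710 * 7.56402 / 1000
F = 0.7017 kN


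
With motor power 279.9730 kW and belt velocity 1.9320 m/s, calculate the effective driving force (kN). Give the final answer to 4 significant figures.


Te = P / v = 279.9730 / 1.9320
Te = 144.9 kN


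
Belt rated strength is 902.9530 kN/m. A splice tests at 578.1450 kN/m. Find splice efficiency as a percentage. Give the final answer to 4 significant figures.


Eff = 578.1450 / 902.9530 * 100
Eff = 64.03 %


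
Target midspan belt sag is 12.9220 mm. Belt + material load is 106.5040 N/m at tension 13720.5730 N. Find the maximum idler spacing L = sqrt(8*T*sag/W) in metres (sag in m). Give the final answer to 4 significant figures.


sag = 12.9220/1000 = 0.012922 m
L = sqrt(8 * 13720.5730 * 0.012922 / 106.5040)
L = 3.649 m


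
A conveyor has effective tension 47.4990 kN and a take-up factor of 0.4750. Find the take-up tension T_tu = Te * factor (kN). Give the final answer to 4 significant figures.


T_tu = 47.4990 * 0.4750
T_tu = 22.56 kN


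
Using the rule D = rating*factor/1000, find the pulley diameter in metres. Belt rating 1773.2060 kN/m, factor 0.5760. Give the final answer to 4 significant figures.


D = 1773.2060 * 0.5760 / 1000
D = 1.021 m


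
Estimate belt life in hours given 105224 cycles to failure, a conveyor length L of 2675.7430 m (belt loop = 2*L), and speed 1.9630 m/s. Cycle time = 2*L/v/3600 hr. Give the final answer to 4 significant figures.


cycle_time = 2 * 2675.7430 / 1.9630 / 3600 = 0.757271 hr
life = 105224 * 0.757271 = 79680 hours


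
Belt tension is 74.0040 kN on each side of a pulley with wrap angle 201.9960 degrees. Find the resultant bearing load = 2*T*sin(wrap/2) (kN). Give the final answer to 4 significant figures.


F = 2 * 74.0040 * sin(201.9960/2 deg)
F = 145.3 kN


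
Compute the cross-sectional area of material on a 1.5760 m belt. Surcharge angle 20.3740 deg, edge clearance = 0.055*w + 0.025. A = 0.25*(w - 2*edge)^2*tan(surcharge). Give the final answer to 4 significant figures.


edge = 0.055*1.5760 + 0.025 = 0.11168 m
ew = 1.5760 - 2*0.11168 = 1.35264 m
A = 0.25 * 1.35264^2 * tan(20.3740 deg)
A = 0.1699 m^2


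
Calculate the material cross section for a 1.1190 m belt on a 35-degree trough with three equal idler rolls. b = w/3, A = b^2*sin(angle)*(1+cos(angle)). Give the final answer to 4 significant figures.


b = 1.1190/3 = 0.373 m
A = 0.373^2 * sin(35 deg) * (1 + cos(35 deg))
A = 0.1452 m^2


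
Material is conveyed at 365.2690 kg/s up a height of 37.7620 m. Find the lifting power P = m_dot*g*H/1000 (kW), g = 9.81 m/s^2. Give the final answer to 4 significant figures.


P = 365.2690 * 9.81 * 37.7620 / 1000
P = 135.3 kW


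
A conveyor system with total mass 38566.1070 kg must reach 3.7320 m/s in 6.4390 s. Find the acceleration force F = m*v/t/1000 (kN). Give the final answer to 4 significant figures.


F = 38566.1070 * 3.7320 / 6.4390 / 1000
F = 22.35 kN


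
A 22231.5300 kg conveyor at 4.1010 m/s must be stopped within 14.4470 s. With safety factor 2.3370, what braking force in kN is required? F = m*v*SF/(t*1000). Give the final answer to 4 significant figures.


F = 22231.5300 * 4.1010 / 14.4470 * 2.3370 / 1000
F = 14.75 kN


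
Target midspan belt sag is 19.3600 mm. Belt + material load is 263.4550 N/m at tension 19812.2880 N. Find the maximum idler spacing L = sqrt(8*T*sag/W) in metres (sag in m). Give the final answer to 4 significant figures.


sag = 19.3600/1000 = 0.019360 m
L = sqrt(8 * 19812.2880 * 0.019360 / 263.4550)
L = 3.413 m


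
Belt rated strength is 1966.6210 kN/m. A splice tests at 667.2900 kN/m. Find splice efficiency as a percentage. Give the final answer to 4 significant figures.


Eff = 667.2900 / 1966.6210 * 100
Eff = 33.93 %


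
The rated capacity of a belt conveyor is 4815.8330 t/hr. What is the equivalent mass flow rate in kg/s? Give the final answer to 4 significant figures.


m_dot = 4815.8330 * 1000 / 3600
m_dot = 1338 kg/s


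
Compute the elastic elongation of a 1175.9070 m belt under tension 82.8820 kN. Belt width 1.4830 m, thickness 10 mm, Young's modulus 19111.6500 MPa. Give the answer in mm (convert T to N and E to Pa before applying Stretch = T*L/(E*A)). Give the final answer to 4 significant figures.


A = 1.4830 * 0.01 = 0.01483 m^2
Stretch = 82.8820*1000 * 1175.9070 / (19111.6500e6 * 0.01483) * 1000
Stretch = 343.9 mm


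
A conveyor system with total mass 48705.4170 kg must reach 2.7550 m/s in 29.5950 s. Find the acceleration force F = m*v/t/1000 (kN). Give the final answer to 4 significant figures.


F = 48705.4170 * 2.7550 / 29.5950 / 1000
F = 4.534 kN


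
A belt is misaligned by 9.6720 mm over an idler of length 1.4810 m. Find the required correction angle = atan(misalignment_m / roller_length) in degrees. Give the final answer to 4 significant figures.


misalign_m = 9.6720 / 1000 = 0.009672 m
angle = atan(0.009672 / 1.4810)
angle = 0.3742 deg


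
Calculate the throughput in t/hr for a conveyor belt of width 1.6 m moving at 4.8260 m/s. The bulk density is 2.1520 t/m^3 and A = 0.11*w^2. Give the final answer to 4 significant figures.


A = 0.11 * 1.6^2 = 0.2816 m^2
C = 0.2816 * 4.8260 * 2.1520 * 3600
C = 10530 t/hr


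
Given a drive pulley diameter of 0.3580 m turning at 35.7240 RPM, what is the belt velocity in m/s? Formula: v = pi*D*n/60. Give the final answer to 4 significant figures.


v = pi * 0.3580 * 35.7240 / 60
v = 0.6696 m/s


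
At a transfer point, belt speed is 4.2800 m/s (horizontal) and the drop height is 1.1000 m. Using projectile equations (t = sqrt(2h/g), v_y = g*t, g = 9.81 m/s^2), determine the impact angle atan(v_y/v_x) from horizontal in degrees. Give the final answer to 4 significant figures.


t = sqrt(2*1.1000/9.81) = 0.473562 s
v_y = 9.81 * 0.473562 = 4.64564 m/s
angle = atan(4.64564 / 4.2800) = 47.35 deg


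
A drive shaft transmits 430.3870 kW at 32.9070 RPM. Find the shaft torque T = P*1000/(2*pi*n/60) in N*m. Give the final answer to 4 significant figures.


omega = 2*pi*32.9070/60 = 3.44601 rad/s
T = 430.3870*1000 / 3.44601
T = 124900 N*m


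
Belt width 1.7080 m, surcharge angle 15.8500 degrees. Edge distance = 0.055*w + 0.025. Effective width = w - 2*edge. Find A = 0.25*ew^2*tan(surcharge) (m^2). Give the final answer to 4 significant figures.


edge = 0.055*1.7080 + 0.025 = 0.11894 m
ew = 1.7080 - 2*0.11894 = 1.47012 m
A = 0.25 * 1.47012^2 * tan(15.8500 deg)
A = 0.1534 m^2


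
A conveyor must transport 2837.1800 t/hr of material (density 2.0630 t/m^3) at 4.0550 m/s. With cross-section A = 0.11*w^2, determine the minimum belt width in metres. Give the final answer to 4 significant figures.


A_req = 2837.1800 / (4.0550 * 2.0630 * 3600) = 0.0942094 m^2
w = sqrt(0.0942094 / 0.11)
w = 0.9254 m


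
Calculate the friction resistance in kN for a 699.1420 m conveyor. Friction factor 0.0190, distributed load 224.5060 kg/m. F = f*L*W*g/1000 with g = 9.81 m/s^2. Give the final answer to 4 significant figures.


F = 0.0190 * 699.1420 * 224.5060 * 9.81 / 1000
F = 29.26 kN


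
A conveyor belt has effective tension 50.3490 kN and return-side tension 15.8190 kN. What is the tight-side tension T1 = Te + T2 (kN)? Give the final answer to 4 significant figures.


T1 = Te + T2 = 50.3490 + 15.8190
T1 = 66.17 kN


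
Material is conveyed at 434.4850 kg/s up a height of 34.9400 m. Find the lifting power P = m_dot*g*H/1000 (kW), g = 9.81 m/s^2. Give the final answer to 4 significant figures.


P = 434.4850 * 9.81 * 34.9400 / 1000
P = 148.9 kW


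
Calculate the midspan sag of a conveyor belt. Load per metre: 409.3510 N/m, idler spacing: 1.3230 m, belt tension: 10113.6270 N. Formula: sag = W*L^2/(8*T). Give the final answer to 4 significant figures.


sag = 409.3510 * 1.3230^2 / (8 * 10113.6270)
sag = 0.008856 m


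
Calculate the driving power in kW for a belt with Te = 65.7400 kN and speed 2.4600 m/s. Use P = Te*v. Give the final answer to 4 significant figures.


P = Te * v = 65.7400 * 2.4600
P = 161.7 kW


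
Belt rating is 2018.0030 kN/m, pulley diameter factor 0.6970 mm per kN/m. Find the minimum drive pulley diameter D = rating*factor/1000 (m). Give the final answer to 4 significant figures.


D = 2018.0030 * 0.6970 / 1000
D = 1.407 m


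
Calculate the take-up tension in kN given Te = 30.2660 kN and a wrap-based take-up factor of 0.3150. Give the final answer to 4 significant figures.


T_tu = 30.2660 * 0.3150
T_tu = 9.534 kN


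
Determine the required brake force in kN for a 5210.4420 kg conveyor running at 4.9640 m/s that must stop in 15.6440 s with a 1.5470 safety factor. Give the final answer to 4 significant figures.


F = 5210.4420 * 4.9640 / 15.6440 * 1.5470 / 1000
F = 2.558 kN


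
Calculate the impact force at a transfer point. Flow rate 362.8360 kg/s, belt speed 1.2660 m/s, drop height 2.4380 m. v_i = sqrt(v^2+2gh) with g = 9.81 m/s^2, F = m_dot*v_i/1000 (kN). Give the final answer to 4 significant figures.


v_i = sqrt(1.2660^2 + 2*9.81*2.4380) = 7.0311 m/s
F = 362.8360 * 7.0311 / 1000
F = 2.551 kN


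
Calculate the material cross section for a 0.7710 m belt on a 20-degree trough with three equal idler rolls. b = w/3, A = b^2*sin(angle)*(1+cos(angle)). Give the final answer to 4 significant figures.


b = 0.7710/3 = 0.257 m
A = 0.257^2 * sin(20 deg) * (1 + cos(20 deg))
A = 0.04382 m^2


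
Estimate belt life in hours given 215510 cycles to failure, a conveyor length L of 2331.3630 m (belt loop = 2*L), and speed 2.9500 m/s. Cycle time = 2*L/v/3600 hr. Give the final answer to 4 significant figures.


cycle_time = 2 * 2331.3630 / 2.9500 / 3600 = 0.439051 hr
life = 215510 * 0.439051 = 94620 hours


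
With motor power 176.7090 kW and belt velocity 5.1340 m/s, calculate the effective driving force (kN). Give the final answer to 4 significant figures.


Te = P / v = 176.7090 / 5.1340
Te = 34.42 kN


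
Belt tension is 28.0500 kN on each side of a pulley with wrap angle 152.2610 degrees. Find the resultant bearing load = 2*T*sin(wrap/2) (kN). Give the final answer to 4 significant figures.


F = 2 * 28.0500 * sin(152.2610/2 deg)
F = 54.46 kN


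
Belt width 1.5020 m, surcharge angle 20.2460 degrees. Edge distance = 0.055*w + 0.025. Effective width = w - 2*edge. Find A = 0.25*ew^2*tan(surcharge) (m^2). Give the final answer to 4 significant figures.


edge = 0.055*1.5020 + 0.025 = 0.10761 m
ew = 1.5020 - 2*0.10761 = 1.28678 m
A = 0.25 * 1.28678^2 * tan(20.2460 deg)
A = 0.1527 m^2


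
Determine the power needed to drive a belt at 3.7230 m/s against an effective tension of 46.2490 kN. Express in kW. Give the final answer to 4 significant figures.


P = Te * v = 46.2490 * 3.7230
P = 172.2 kW


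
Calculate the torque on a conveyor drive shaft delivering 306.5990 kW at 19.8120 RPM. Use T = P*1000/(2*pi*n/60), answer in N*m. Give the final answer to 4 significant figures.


omega = 2*pi*19.8120/60 = 2.07471 rad/s
T = 306.5990*1000 / 2.07471
T = 147800 N*m


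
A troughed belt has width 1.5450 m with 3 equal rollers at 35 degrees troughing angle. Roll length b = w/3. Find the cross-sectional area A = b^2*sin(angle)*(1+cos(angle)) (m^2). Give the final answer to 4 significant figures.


b = 1.5450/3 = 0.515 m
A = 0.515^2 * sin(35 deg) * (1 + cos(35 deg))
A = 0.2767 m^2


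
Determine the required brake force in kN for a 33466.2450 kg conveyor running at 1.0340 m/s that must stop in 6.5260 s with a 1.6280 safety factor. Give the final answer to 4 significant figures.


F = 33466.2450 * 1.0340 / 6.5260 * 1.6280 / 1000
F = 8.632 kN


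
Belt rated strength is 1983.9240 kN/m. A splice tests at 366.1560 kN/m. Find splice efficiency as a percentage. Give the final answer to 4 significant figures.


Eff = 366.1560 / 1983.9240 * 100
Eff = 18.46 %


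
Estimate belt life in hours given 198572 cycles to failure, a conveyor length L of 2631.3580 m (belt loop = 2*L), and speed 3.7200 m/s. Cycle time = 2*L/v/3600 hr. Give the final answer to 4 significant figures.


cycle_time = 2 * 2631.3580 / 3.7200 / 3600 = 0.392975 hr
life = 198572 * 0.392975 = 78030 hours


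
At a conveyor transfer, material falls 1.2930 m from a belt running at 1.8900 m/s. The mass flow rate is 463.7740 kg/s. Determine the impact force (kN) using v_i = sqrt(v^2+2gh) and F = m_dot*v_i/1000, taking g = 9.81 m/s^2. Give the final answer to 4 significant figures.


v_i = sqrt(1.8900^2 + 2*9.81*1.2930) = 5.37966 m/s
F = 463.7740 * 5.37966 / 1000
F = 2.495 kN


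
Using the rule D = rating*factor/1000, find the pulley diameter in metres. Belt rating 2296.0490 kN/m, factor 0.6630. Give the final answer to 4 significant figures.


D = 2296.0490 * 0.6630 / 1000
D = 1.522 m


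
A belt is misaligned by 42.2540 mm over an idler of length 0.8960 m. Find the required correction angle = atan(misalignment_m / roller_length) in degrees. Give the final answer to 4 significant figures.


misalign_m = 42.2540 / 1000 = 0.042254 m
angle = atan(0.042254 / 0.8960)
angle = 2.700 deg


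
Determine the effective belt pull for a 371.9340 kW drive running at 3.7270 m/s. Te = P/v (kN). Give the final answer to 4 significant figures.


Te = P / v = 371.9340 / 3.7270
Te = 99.79 kN


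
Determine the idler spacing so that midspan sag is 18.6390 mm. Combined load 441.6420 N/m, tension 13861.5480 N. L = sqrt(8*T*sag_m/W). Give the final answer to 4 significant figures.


sag = 18.6390/1000 = 0.018639 m
L = sqrt(8 * 13861.5480 * 0.018639 / 441.6420)
L = 2.163 m


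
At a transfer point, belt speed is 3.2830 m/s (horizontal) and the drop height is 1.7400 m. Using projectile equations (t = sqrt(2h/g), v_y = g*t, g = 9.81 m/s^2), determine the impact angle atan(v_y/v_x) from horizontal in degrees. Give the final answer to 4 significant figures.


t = sqrt(2*1.7400/9.81) = 0.595601 s
v_y = 9.81 * 0.595601 = 5.84285 m/s
angle = atan(5.84285 / 3.2830) = 60.67 deg


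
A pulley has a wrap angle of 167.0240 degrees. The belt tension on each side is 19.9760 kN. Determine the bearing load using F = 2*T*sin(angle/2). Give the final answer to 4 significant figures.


F = 2 * 19.9760 * sin(167.0240/2 deg)
F = 39.70 kN


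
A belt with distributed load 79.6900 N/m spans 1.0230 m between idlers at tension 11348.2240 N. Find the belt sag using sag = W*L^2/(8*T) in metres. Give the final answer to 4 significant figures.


sag = 79.6900 * 1.0230^2 / (8 * 11348.2240)
sag = 0.0009186 m


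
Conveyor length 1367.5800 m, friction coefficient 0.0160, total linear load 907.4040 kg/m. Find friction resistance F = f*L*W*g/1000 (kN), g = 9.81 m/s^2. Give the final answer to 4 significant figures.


F = 0.0160 * 1367.5800 * 907.4040 * 9.81 / 1000
F = 194.8 kN


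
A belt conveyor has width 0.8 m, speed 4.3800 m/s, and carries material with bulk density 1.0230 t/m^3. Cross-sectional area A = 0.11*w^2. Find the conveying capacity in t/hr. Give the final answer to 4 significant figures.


A = 0.11 * 0.8^2 = 0.0704 m^2
C = 0.0704 * 4.3800 * 1.0230 * 3600
C = 1136 t/hr


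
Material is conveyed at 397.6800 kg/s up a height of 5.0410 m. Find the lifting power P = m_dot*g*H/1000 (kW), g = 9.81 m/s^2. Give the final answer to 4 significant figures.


P = 397.6800 * 9.81 * 5.0410 / 1000
P = 19.67 kW


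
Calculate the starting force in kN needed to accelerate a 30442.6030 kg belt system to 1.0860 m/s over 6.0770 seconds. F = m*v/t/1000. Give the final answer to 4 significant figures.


F = 30442.6030 * 1.0860 / 6.0770 / 1000
F = 5.440 kN


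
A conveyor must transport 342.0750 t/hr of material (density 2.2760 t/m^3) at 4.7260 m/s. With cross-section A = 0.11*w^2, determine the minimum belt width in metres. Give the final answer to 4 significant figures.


A_req = 342.0750 / (4.7260 * 2.2760 * 3600) = 0.00883391 m^2
w = sqrt(0.00883391 / 0.11)
w = 0.2834 m


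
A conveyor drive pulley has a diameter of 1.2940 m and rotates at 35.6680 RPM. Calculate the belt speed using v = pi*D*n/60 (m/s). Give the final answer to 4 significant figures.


v = pi * 1.2940 * 35.6680 / 60
v = 2.417 m/s


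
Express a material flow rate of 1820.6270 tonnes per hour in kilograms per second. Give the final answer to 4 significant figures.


m_dot = 1820.6270 * 1000 / 3600
m_dot = 505.7 kg/s


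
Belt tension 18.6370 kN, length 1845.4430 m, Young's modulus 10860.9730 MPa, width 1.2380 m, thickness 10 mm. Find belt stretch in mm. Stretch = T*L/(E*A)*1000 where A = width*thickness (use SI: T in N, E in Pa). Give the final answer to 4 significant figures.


A = 1.2380 * 0.01 = 0.01238 m^2
Stretch = 18.6370*1000 * 1845.4430 / (10860.9730e6 * 0.01238) * 1000
Stretch = 255.8 mm


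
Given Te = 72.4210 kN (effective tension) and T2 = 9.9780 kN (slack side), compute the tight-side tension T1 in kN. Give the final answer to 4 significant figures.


T1 = Te + T2 = 72.4210 + 9.9780
T1 = 82.40 kN


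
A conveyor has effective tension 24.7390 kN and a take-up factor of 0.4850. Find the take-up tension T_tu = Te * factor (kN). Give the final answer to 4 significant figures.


T_tu = 24.7390 * 0.4850
T_tu = 12.00 kN


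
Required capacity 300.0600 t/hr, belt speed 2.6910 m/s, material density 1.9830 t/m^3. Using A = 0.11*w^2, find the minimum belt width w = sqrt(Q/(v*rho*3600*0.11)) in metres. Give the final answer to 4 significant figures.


A_req = 300.0600 / (2.6910 * 1.9830 * 3600) = 0.0156196 m^2
w = sqrt(0.0156196 / 0.11)
w = 0.3768 m


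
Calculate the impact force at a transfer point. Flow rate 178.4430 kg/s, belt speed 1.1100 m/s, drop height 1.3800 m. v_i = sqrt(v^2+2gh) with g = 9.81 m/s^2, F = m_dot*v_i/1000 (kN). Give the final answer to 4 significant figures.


v_i = sqrt(1.1100^2 + 2*9.81*1.3800) = 5.3205 m/s
F = 178.4430 * 5.3205 / 1000
F = 0.9494 kN


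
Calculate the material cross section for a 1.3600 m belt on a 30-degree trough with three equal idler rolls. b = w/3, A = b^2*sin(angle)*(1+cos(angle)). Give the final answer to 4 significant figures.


b = 1.3600/3 = 0.453333 m
A = 0.453333^2 * sin(30 deg) * (1 + cos(30 deg))
A = 0.1917 m^2


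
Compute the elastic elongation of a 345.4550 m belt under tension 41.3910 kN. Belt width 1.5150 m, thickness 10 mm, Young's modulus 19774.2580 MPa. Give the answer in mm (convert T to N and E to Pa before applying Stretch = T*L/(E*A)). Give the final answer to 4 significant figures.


A = 1.5150 * 0.01 = 0.01515 m^2
Stretch = 41.3910*1000 * 345.4550 / (19774.2580e6 * 0.01515) * 1000
Stretch = 47.73 mm


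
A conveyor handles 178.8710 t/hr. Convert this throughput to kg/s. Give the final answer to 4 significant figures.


m_dot = 178.8710 * 1000 / 3600
m_dot = 49.69 kg/s


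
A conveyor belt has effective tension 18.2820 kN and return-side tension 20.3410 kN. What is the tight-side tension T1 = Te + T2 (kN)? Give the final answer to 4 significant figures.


T1 = Te + T2 = 18.2820 + 20.3410
T1 = 38.62 kN


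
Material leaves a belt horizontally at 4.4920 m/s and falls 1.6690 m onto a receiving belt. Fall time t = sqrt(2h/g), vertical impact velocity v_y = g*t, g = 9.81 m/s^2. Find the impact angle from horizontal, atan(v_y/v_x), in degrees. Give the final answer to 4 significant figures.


t = sqrt(2*1.6690/9.81) = 0.583322 s
v_y = 9.81 * 0.583322 = 5.72239 m/s
angle = atan(5.72239 / 4.4920) = 51.87 deg


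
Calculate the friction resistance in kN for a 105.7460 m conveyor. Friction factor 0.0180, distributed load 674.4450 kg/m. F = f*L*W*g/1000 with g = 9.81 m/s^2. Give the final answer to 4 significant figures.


F = 0.0180 * 105.7460 * 674.4450 * 9.81 / 1000
F = 12.59 kN
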